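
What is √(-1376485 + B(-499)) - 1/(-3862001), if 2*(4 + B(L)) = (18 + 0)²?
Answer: 1/3862001 + I*√1376327 ≈ 2.5893e-7 + 1173.2*I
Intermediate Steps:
B(L) = 158 (B(L) = -4 + (18 + 0)²/2 = -4 + (½)*18² = -4 + (½)*324 = -4 + 162 = 158)
√(-1376485 + B(-499)) - 1/(-3862001) = √(-1376485 + 158) - 1/(-3862001) = √(-1376327) - 1*(-1/3862001) = I*√1376327 + 1/3862001 = 1/3862001 + I*√1376327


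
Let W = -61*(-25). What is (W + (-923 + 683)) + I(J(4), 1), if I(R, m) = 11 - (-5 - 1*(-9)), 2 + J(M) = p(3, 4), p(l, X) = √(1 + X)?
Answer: 1292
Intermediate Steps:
J(M) = -2 + √5 (J(M) = -2 + √(1 + 4) = -2 + √5)
I(R, m) = 7 (I(R, m) = 11 - (-5 + 9) = 11 - 1*4 = 11 - 4 = 7)
W = 1525
(W + (-923 + 683)) + I(J(4), 1) = (1525 + (-923 + 683)) + 7 = (1525 - 240) + 7 = 1285 + 7 = 1292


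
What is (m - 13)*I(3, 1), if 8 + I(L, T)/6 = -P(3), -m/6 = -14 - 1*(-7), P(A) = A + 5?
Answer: -2784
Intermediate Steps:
P(A) = 5 + A
m = 42 (m = -6*(-14 - 1*(-7)) = -6*(-14 + 7) = -6*(-7) = 42)
I(L, T) = -96 (I(L, T) = -48 + 6*(-(5 + 3)) = -48 + 6*(-1*8) = -48 + 6*(-8) = -48 - 48 = -96)
(m - 13)*I(3, 1) = (42 - 13)*(-96) = 29*(-96) = -2784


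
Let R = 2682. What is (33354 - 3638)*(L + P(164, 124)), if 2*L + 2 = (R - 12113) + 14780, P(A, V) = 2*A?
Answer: 89192574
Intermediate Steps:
L = 5347/2 (L = -1 + ((2682 - 12113) + 14780)/2 = -1 + (-9431 + 14780)/2 = -1 + (1/2)*5349 = -1 + 5349/2 = 5347/2 ≈ 2673.5)
(33354 - 3638)*(L + P(164, 124)) = (33354 - 3638)*(5347/2 + 2*164) = 29716*(5347/2 + 328) = 29716*(6003/2) = 89192574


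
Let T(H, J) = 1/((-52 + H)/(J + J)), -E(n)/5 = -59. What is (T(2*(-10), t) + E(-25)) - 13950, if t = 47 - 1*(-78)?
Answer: -491705/36 ≈ -13658.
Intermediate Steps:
t = 125 (t = 47 + 78 = 125)
E(n) = 295 (E(n) = -5*(-59) = 295)
T(H, J) = 2*J/(-52 + H) (T(H, J) = 1/((-52 + H)/((2*J))) = 1/((-52 + H)*(1/(2*J))) = 1/((-52 + H)/(2*J)) = 2*J/(-52 + H))
(T(2*(-10), t) + E(-25)) - 13950 = (2*125/(-52 + 2*(-10)) + 295) - 13950 = (2*125/(-52 - 20) + 295) - 13950 = (2*125/(-72) + 295) - 13950 = (2*125*(-1/72) + 295) - 13950 = (-125/36 + 295) - 13950 = 10495/36 - 13950 = -491705/36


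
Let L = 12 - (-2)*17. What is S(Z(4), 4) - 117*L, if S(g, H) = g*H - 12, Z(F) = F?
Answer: -5378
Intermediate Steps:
S(g, H) = -12 + H*g (S(g, H) = H*g - 12 = -12 + H*g)
L = 46 (L = 12 - 1*(-34) = 12 + 34 = 46)
S(Z(4), 4) - 117*L = (-12 + 4*4) - 117*46 = (-12 + 16) - 5382 = 4 - 5382 = -5378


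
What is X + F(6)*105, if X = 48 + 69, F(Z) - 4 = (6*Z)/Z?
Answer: 1167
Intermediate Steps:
F(Z) = 10 (F(Z) = 4 + (6*Z)/Z = 4 + 6 = 10)
X = 117
X + F(6)*105 = 117 + 10*105 = 117 + 1050 = 1167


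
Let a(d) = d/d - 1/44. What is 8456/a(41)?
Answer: 372064/43 ≈ 8652.7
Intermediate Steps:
a(d) = 43/44 (a(d) = 1 - 1*1/44 = 1 - 1/44 = 43/44)
8456/a(41) = 8456/(43/44) = 8456*(44/43) = 372064/43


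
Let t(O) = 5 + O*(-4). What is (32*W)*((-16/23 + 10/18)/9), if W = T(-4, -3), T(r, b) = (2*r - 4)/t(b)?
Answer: 3712/10557 ≈ 0.35161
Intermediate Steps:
t(O) = 5 - 4*O
T(r, b) = (-4 + 2*r)/(5 - 4*b) (T(r, b) = (2*r - 4)/(5 - 4*b) = (-4 + 2*r)/(5 - 4*b))
W = -12/17 (W = 2*(2 - 1*(-4))/(-5 + 4*(-3)) = 2*(2 + 4)/(-5 - 12) = 2*6/(-17) = 2*(-1/17)*6 = -12/17 ≈ -0.70588)
(32*W)*((-16/23 + 10/18)/9) = (32*(-12/17))*((-16/23 + 10/18)/9) = -384*(-16*1/23 + 10*(1/18))/(17*9) = -384*(-16/23 + 5/9)/(17*9) = -(-3712)/(1173*9) = -384/17*(-29/1863) = 3712/10557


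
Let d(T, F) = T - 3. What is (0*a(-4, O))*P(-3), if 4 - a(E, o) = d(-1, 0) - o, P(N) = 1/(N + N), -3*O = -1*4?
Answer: 0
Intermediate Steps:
O = 4/3 (O = -(-1)*4/3 = -1/3*(-4) = 4/3 ≈ 1.3333)
d(T, F) = -3 + T
P(N) = 1/(2*N)
a(E, o) = 8 + o (a(E, o) = 4 - ((-3 - 1) - o) = 4 - (-4 - o) = 4 + (4 + o) = 8 + o)
(0*a(-4, O))*P(-3) = (0*(8 + 4/3))*((1/2)/(-3)) = (0*(28/3))*((1/2)*(-1/3)) = 0*(-1/6) = 0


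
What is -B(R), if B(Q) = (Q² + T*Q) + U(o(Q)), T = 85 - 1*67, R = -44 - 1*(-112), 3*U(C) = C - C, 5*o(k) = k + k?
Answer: -5848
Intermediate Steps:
o(k) = 2*k/5 (o(k) = (k + k)/5 = (2*k)/5 = 2*k/5)
U(C) = 0 (U(C) = (C - C)/3 = (⅓)*0 = 0)
R = 68 (R = -44 + 112 = 68)
T = 18 (T = 85 - 67 = 18)
B(Q) = Q² + 18*Q (B(Q) = (Q² + 18*Q) + 0 = Q² + 18*Q)
-B(R) = -68*(18 + 68) = -68*86 = -1*5848 = -5848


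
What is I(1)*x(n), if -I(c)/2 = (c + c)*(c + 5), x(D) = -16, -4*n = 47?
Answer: 384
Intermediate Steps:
n = -47/4 (n = -1/4*47 = -47/4 ≈ -11.750)
I(c) = -4*c*(5 + c) (I(c) = -2*(c + c)*(c + 5) = -2*2*c*(5 + c) = -4*c*(5 + c))
I(1)*x(n) = -4*1*(5 + 1)*(-16) = -4*1*6*(-16) = -24*(-16) = 384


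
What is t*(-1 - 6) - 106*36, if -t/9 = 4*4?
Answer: -2808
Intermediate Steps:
t = -144 (t = -36*4 = -9*16 = -144)
t*(-1 - 6) - 106*36 = -144*(-1 - 6) - 106*36 = -144*(-7) - 3816 = 1008 - 3816 = -2808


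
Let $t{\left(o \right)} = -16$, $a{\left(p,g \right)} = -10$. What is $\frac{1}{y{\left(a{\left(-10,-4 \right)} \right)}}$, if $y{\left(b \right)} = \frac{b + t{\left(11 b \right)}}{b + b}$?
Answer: $\frac{10}{13} \approx 0.76923$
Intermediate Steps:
$y{\left(b \right)} = \frac{-16 + b}{2 b}$ ($y{\left(b \right)} = \frac{b - 16}{b + b} = \frac{-16 + b}{2 b}$)
$\frac{1}{y{\left(a{\left(-10,-4 \right)} \right)}} = \frac{1}{\frac{1}{2} \frac{1}{-10} \left(-16 - 10\right)} = \frac{1}{\frac{1}{2} \left(- \frac{1}{10}\right) \left(-26\right)} = \frac{1}{\frac{13}{10}} = \frac{10}{13}$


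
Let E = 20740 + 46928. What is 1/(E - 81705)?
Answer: -1/14037 ≈ -7.1240e-5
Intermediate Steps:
E = 67668
1/(E - 81705) = 1/(67668 - 81705) = 1/(-14037) = -1/14037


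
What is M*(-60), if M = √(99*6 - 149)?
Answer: -60*√445 ≈ -1265.7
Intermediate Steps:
M = √445 (M = √(594 - 149) = √445 ≈ 21.095)
M*(-60) = √445*(-60) = -60*√445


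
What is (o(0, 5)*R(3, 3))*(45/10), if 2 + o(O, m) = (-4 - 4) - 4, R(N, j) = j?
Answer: -189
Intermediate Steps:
o(O, m) = -14 (o(O, m) = -2 + ((-4 - 4) - 4) = -2 + (-8 - 4) = -2 - 12 = -14)
(o(0, 5)*R(3, 3))*(45/10) = (-14*3)*(45/10) = -1890/10 = -42*9/2 = -189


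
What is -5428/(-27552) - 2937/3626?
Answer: -1093541/1783992 ≈ -0.61297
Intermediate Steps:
-5428/(-27552) - 2937/3626 = -5428*(-1/27552) - 2937*1/3626 = 1357/6888 - 2937/3626 = -1093541/1783992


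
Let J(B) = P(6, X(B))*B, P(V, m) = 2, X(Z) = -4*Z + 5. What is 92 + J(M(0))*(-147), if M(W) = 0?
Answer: 92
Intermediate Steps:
X(Z) = 5 - 4*Z
J(B) = 2*B
92 + J(M(0))*(-147) = 92 + (2*0)*(-147) = 92 + 0*(-147) = 92 + 0 = 92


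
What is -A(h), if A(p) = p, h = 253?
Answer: -253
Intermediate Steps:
-A(h) = -1*253 = -253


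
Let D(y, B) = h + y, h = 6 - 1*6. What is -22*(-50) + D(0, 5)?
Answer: 1100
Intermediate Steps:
h = 0 (h = 6 - 6 = 0)
D(y, B) = y (D(y, B) = 0 + y = y)
-22*(-50) + D(0, 5) = -22*(-50) + 0 = 1100 + 0 = 1100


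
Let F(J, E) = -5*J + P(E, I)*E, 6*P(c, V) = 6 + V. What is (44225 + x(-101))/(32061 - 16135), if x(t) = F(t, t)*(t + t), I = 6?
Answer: -16981/15926 ≈ -1.0662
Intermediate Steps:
P(c, V) = 1 + V/6 (P(c, V) = (6 + V)/6 = 1 + V/6)
F(J, E) = -5*J + 2*E (F(J, E) = -5*J + (1 + (⅙)*6)*E = -5*J + (1 + 1)*E = -5*J + 2*E)
x(t) = -6*t² (x(t) = (-5*t + 2*t)*(t + t) = (-3*t)*(2*t) = -6*t²)
(44225 + x(-101))/(32061 - 16135) = (44225 - 6*(-101)²)/(32061 - 16135) = (44225 - 6*10201)/15926 = (44225 - 61206)*(1/15926) = -16981*1/15926 = -16981/15926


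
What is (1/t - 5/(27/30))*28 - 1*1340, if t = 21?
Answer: -13448/9 ≈ -1494.2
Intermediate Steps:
(1/t - 5/(27/30))*28 - 1*1340 = (1/21 - 5/(27/30))*28 - 1*1340 = (1*(1/21) - 5/(27*(1/30)))*28 - 1340 = (1/21 - 5/9/10)*28 - 1340 = (1/21 - 5*10/9)*28 - 1340 = (1/21 - 50/9)*28 - 1340 = -347/63*28 - 1340 = -1388/9 - 1340 = -13448/9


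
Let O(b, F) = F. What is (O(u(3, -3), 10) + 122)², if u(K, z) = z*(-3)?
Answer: 17424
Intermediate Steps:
u(K, z) = -3*z
(O(u(3, -3), 10) + 122)² = (10 + 122)² = 132² = 17424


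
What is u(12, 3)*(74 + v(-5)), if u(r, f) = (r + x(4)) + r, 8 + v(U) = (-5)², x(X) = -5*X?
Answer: 364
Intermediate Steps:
v(U) = 17 (v(U) = -8 + (-5)² = -8 + 25 = 17)
u(r, f) = -20 + 2*r (u(r, f) = (r - 5*4) + r = (r - 20) + r = (-20 + r) + r = -20 + 2*r)
u(12, 3)*(74 + v(-5)) = (-20 + 2*12)*(74 + 17) = (-20 + 24)*91 = 4*91 = 364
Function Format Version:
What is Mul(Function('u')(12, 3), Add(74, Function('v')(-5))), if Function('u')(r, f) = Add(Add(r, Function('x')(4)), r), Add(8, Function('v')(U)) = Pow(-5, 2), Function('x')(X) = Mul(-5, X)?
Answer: 364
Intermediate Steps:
Function('v')(U) = 17 (Function('v')(U) = Add(-8, Pow(-5, 2)) = Add(-8, 25) = 17)
Function('u')(r, f) = Add(-20, Mul(2, r)) (Function('u')(r, f) = Add(Add(r, Mul(-5, 4)), r) = Add(Add(r, -20), r) = Add(Add(-20, r), r) = Add(-20, Mul(2, r)))
Mul(Function('u')(12, 3), Add(74, Function('v')(-5))) = Mul(Add(-20, Mul(2, 12)), Add(74, 17)) = Mul(Add(-20, 24), 91) = Mul(4, 91) = 364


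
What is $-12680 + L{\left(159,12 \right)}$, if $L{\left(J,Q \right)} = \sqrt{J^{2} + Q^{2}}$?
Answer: $-12680 + 15 \sqrt{113} \approx -12521.0$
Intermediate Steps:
$-12680 + L{\left(159,12 \right)} = -12680 + \sqrt{159^{2} + 12^{2}} = -12680 + \sqrt{25281 + 144} = -12680 + \sqrt{25425} = -12680 + 15 \sqrt{113}$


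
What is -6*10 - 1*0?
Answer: -60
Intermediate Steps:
-6*10 - 1*0 = -60 + 0 = -60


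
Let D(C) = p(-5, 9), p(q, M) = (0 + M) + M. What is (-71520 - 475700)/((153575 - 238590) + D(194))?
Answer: 547220/84997 ≈ 6.4381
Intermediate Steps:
p(q, M) = 2*M (p(q, M) = M + M = 2*M)
D(C) = 18 (D(C) = 2*9 = 18)
(-71520 - 475700)/((153575 - 238590) + D(194)) = (-71520 - 475700)/((153575 - 238590) + 18) = -547220/(-85015 + 18) = -547220/(-84997) = -547220*(-1/84997) = 547220/84997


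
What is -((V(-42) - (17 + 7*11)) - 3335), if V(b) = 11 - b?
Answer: 3376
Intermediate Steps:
-((V(-42) - (17 + 7*11)) - 3335) = -(((11 - 1*(-42)) - (17 + 7*11)) - 3335) = -(((11 + 42) - (17 + 77)) - 3335) = -((53 - 1*94) - 3335) = -((53 - 94) - 3335) = -(-41 - 3335) = -1*(-3376) = 3376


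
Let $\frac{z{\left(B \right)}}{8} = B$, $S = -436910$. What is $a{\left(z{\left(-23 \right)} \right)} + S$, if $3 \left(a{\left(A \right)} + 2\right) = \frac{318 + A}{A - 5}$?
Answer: $- \frac{247729238}{567} \approx -4.3691 \cdot 10^{5}$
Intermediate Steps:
$z{\left(B \right)} = 8 B$
$a{\left(A \right)} = -2 + \frac{318 + A}{3 \left(-5 + A\right)}$ ($a{\left(A \right)} = -2 + \frac{\left(318 + A\right) \frac{1}{A - 5}}{3} = -2 + \frac{\left(318 + A\right) \frac{1}{-5 + A}}{3} = -2 + \frac{\frac{1}{-5 + A} \left(318 + A\right)}{3} = -2 + \frac{318 + A}{3 \left(-5 + A\right)}$)
$a{\left(z{\left(-23 \right)} \right)} + S = \frac{348 - 5 \cdot 8 \left(-23\right)}{3 \left(-5 + 8 \left(-23\right)\right)} - 436910 = \frac{348 - -920}{3 \left(-5 - 184\right)} - 436910 = \frac{348 + 920}{3 \left(-189\right)} - 436910 = \frac{1}{3} \left(- \frac{1}{189}\right) 1268 - 436910 = - \frac{1268}{567} - 436910 = - \frac{247729238}{567}$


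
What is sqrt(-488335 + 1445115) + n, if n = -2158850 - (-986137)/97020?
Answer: -209450640863/97020 + 2*sqrt(239195) ≈ -2.1579e+6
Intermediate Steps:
n = -209450640863/97020 (n = -2158850 - (-986137)/97020 = -2158850 - 1*(-986137/97020) = -2158850 + 986137/97020 = -209450640863/97020 ≈ -2.1588e+6)
sqrt(-488335 + 1445115) + n = sqrt(-488335 + 1445115) - 209450640863/97020 = sqrt(956780) - 209450640863/97020 = 2*sqrt(239195) - 209450640863/97020 = -209450640863/97020 + 2*sqrt(239195)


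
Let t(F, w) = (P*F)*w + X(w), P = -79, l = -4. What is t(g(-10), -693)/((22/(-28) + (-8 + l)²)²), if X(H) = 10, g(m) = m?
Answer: -21460432/804005 ≈ -26.692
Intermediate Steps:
t(F, w) = 10 - 79*F*w (t(F, w) = (-79*F)*w + 10 = -79*F*w + 10 = 10 - 79*F*w)
t(g(-10), -693)/((22/(-28) + (-8 + l)²)²) = (10 - 79*(-10)*(-693))/((22/(-28) + (-8 - 4)²)²) = (10 - 547470)/((22*(-1/28) + (-12)²)²) = -547460/(-11/14 + 144)² = -547460/((2005/14)²) = -547460/4020025/196 = -547460*196/4020025 = -21460432/804005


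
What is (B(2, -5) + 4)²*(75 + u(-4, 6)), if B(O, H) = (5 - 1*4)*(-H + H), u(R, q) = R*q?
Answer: 816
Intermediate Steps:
B(O, H) = 0 (B(O, H) = (5 - 4)*0 = 1*0 = 0)
(B(2, -5) + 4)²*(75 + u(-4, 6)) = (0 + 4)²*(75 - 4*6) = 4²*(75 - 24) = 16*51 = 816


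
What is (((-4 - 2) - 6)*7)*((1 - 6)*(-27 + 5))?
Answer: -9240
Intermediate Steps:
(((-4 - 2) - 6)*7)*((1 - 6)*(-27 + 5)) = ((-6 - 6)*7)*(-5*(-22)) = -12*7*110 = -84*110 = -9240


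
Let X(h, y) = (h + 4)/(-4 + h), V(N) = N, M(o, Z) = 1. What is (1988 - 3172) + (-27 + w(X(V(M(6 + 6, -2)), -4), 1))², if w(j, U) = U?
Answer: -508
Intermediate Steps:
X(h, y) = (4 + h)/(-4 + h)
(1988 - 3172) + (-27 + w(X(V(M(6 + 6, -2)), -4), 1))² = (1988 - 3172) + (-27 + 1)² = -1184 + (-26)² = -1184 + 676 = -508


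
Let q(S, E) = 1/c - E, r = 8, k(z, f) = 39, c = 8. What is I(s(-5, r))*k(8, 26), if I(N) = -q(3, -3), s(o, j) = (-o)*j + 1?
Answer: -975/8 ≈ -121.88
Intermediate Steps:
q(S, E) = ⅛ - E (q(S, E) = 1/8 - E = ⅛ - E)
s(o, j) = 1 - j*o (s(o, j) = -j*o + 1 = 1 - j*o)
I(N) = -25/8 (I(N) = -(⅛ - 1*(-3)) = -(⅛ + 3) = -1*25/8 = -25/8)
I(s(-5, r))*k(8, 26) = -25/8*39 = -975/8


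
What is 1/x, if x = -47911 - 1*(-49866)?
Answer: 1/1955 ≈ 0.00051151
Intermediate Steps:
x = 1955 (x = -47911 + 49866 = 1955)
1/x = 1/1955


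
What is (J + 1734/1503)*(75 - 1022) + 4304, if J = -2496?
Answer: 1185828650/501 ≈ 2.3669e+6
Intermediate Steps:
(J + 1734/1503)*(75 - 1022) + 4304 = (-2496 + 1734/1503)*(75 - 1022) + 4304 = (-2496 + 1734*(1/1503))*(-947) + 4304 = (-2496 + 578/501)*(-947) + 4304 = -1249918/501*(-947) + 4304 = 1183672346/501 + 4304 = 1185828650/501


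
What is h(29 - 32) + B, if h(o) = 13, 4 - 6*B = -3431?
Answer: 1171/2 ≈ 585.50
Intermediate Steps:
B = 1145/2 (B = 2/3 - 1/6*(-3431) = 2/3 + 3431/6 = 1145/2 ≈ 572.50)
h(29 - 32) + B = 13 + 1145/2 = 1171/2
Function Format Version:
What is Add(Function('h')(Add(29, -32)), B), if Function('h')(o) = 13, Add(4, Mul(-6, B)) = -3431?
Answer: Rational(1171, 2) ≈ 585.50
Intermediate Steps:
B = Rational(1145, 2) (B = Add(Rational(2, 3), Mul(Rational(-1, 6), -3431)) = Add(Rational(2, 3), Rational(3431, 6)) = Rational(1145, 2) ≈ 572.50)
Add(Function('h')(Add(29, -32)), B) = Add(13, Rational(1145, 2)) = Rational(1171, 2)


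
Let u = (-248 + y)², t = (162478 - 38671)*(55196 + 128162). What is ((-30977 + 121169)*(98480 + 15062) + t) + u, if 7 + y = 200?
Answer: 32941586995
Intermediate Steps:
y = 193 (y = -7 + 200 = 193)
t = 22701003906 (t = 123807*183358 = 22701003906)
u = 3025 (u = (-248 + 193)² = (-55)² = 3025)
((-30977 + 121169)*(98480 + 15062) + t) + u = ((-30977 + 121169)*(98480 + 15062) + 22701003906) + 3025 = (90192*113542 + 22701003906) + 3025 = (10240580064 + 22701003906) + 3025 = 32941583970 + 3025 = 32941586995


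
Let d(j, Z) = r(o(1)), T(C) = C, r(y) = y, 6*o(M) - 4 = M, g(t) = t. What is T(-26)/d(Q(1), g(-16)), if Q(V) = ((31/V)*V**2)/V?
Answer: -156/5 ≈ -31.200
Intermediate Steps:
o(M) = 2/3 + M/6
Q(V) = 31 (Q(V) = (31*V)/V = 31)
d(j, Z) = 5/6 (d(j, Z) = 2/3 + (1/6)*1 = 2/3 + 1/6 = 5/6)
T(-26)/d(Q(1), g(-16)) = -26/5/6 = -26*6/5 = -156/5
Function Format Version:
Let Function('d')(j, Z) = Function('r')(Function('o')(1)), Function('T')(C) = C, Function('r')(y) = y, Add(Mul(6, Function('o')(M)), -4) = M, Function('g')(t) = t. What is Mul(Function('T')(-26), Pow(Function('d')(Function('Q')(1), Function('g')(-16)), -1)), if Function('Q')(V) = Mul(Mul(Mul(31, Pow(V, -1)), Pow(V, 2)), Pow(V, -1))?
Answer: Rational(-156, 5) ≈ -31.200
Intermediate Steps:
Function('o')(M) = Add(Rational(2, 3), Mul(Rational(1, 6), M))
Function('Q')(V) = 31 (Function('Q')(V) = Mul(Mul(31, V), Pow(V, -1)) = 31)
Function('d')(j, Z) = Rational(5, 6) (Function('d')(j, Z) = Add(Rational(2, 3), Mul(Rational(1, 6), 1)) = Add(Rational(2, 3), Rational(1, 6)) = Rational(5, 6))
Mul(Function('T')(-26), Pow(Function('d')(Function('Q')(1), Function('g')(-16)), -1)) = Mul(-26, Pow(Rational(5, 6), -1)) = Mul(-26, Rational(6, 5)) = Rational(-156, 5)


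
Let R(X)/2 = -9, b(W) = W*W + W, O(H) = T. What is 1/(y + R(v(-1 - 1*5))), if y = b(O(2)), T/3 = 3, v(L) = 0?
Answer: 1/72 ≈ 0.013889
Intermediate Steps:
T = 9 (T = 3*3 = 9)
O(H) = 9
b(W) = W + W² (b(W) = W² + W = W + W²)
y = 90 (y = 9*(1 + 9) = 9*10 = 90)
R(X) = -18 (R(X) = 2*(-9) = -18)
1/(y + R(v(-1 - 1*5))) = 1/(90 - 18) = 1/72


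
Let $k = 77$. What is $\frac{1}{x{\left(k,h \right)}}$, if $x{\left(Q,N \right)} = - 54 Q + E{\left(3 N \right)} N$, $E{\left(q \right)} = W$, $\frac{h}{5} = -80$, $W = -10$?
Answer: $- \frac{1}{158} \approx -0.0063291$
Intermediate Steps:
$h = -400$ ($h = 5 \left(-80\right) = -400$)
$E{\left(q \right)} = -10$
$x{\left(Q,N \right)} = - 54 Q - 10 N$
$\frac{1}{x{\left(k,h \right)}} = \frac{1}{\left(-54\right) 77 - -4000} = \frac{1}{-4158 + 4000} = \frac{1}{-158} = - \frac{1}{158}$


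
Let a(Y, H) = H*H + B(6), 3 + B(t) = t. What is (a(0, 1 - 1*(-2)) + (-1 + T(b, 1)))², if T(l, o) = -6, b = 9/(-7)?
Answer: 25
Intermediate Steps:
B(t) = -3 + t
b = -9/7 (b = 9*(-⅐) = -9/7 ≈ -1.2857)
a(Y, H) = 3 + H² (a(Y, H) = H*H + (-3 + 6) = H² + 3 = 3 + H²)
(a(0, 1 - 1*(-2)) + (-1 + T(b, 1)))² = ((3 + (1 - 1*(-2))²) + (-1 - 6))² = ((3 + (1 + 2)²) - 7)² = ((3 + 3²) - 7)² = ((3 + 9) - 7)² = (12 - 7)² = 5² = 25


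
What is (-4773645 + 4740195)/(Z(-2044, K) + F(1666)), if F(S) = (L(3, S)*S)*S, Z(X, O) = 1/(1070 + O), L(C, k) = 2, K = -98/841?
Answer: -6019474680/998947029461 ≈ -0.0060258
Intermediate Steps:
K = -98/841 (K = -98*1/841 = -98/841 ≈ -0.11653)
F(S) = 2*S² (F(S) = (2*S)*S = 2*S²)
(-4773645 + 4740195)/(Z(-2044, K) + F(1666)) = (-4773645 + 4740195)/(1/(1070 - 98/841) + 2*1666²) = -33450/(1/(899772/841) + 2*2775556) = -33450/(841/899772 + 5551112) = -33450/4994735147305/899772 = -33450*899772/4994735147305 = -6019474680/998947029461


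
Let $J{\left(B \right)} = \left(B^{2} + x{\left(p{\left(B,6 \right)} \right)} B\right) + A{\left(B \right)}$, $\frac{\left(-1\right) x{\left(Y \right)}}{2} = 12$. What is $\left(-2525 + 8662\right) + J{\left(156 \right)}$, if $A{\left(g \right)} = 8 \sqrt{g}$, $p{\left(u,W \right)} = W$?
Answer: $26729 + 16 \sqrt{39} \approx 26829.0$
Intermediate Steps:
$x{\left(Y \right)} = -24$ ($x{\left(Y \right)} = \left(-2\right) 12 = -24$)
$J{\left(B \right)} = B^{2} - 24 B + 8 \sqrt{B}$ ($J{\left(B \right)} = \left(B^{2} - 24 B\right) + 8 \sqrt{B} = B^{2} - 24 B + 8 \sqrt{B}$)
$\left(-2525 + 8662\right) + J{\left(156 \right)} = \left(-2525 + 8662\right) + \left(156^{2} - 3744 + 8 \sqrt{156}\right) = 6137 + \left(24336 - 3744 + 8 \cdot 2 \sqrt{39}\right) = 6137 + \left(24336 - 3744 + 16 \sqrt{39}\right) = 6137 + \left(20592 + 16 \sqrt{39}\right) = 26729 + 16 \sqrt{39}$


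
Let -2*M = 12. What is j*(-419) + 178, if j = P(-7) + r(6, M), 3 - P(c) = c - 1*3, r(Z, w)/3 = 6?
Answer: -12811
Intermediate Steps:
M = -6 (M = -1/2*12 = -6)
r(Z, w) = 18 (r(Z, w) = 3*6 = 18)
P(c) = 6 - c (P(c) = 3 - (c - 1*3) = 3 - (c - 3) = 3 - (-3 + c) = 3 + (3 - c) = 6 - c)
j = 31 (j = (6 - 1*(-7)) + 18 = (6 + 7) + 18 = 13 + 18 = 31)
j*(-419) + 178 = 31*(-419) + 178 = -12989 + 178 = -12811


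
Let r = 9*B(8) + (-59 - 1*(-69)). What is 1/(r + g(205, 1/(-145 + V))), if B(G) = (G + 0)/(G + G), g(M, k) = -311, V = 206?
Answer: -2/593 ≈ -0.0033727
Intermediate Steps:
B(G) = ½ (B(G) = G/((2*G)) = G*(1/(2*G)) = ½)
r = 29/2 (r = 9*(½) + (-59 - 1*(-69)) = 9/2 + (-59 + 69) = 9/2 + 10 = 29/2 ≈ 14.500)
1/(r + g(205, 1/(-145 + V))) = 1/(29/2 - 311) = 1/(-593/2) = -2/593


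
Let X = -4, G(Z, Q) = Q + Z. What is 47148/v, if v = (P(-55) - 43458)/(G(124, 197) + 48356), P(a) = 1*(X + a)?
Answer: -2295023196/43517 ≈ -52739.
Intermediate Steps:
P(a) = -4 + a (P(a) = 1*(-4 + a) = -4 + a)
v = -43517/48677 (v = ((-4 - 55) - 43458)/((197 + 124) + 48356) = (-59 - 43458)/(321 + 48356) = -43517/48677 ≈ -0.89400)
47148/v = 47148/(-43517/48677) = 47148*(-48677/43517) = -2295023196/43517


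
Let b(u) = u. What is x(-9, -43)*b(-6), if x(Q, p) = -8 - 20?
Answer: 168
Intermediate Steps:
x(Q, p) = -28
x(-9, -43)*b(-6) = -28*(-6) = 168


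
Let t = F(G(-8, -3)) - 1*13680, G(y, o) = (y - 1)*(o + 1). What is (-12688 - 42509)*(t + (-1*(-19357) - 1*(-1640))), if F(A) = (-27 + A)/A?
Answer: -807697701/2 ≈ -4.0385e+8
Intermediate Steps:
G(y, o) = (1 + o)*(-1 + y) (G(y, o) = (-1 + y)*(1 + o) = (1 + o)*(-1 + y))
F(A) = (-27 + A)/A
t = -27361/2 (t = (-27 + (-1 - 8 - 1*(-3) - 3*(-8)))/(-1 - 8 - 1*(-3) - 3*(-8)) - 1*13680 = (-27 + (-1 - 8 + 3 + 24))/(-1 - 8 + 3 + 24) - 13680 = (-27 + 18)/18 - 13680 = (1/18)*(-9) - 13680 = -½ - 13680 = -27361/2 ≈ -13681.)
(-12688 - 42509)*(t + (-1*(-19357) - 1*(-1640))) = (-12688 - 42509)*(-27361/2 + (-1*(-19357) - 1*(-1640))) = -55197*(-27361/2 + (19357 + 1640)) = -55197*(-27361/2 + 20997) = -55197*14633/2 = -807697701/2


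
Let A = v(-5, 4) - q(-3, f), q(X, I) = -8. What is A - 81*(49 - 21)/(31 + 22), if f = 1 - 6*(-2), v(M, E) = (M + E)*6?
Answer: -2162/53 ≈ -40.792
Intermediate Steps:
v(M, E) = 6*E + 6*M (v(M, E) = (E + M)*6 = 6*E + 6*M)
f = 13 (f = 1 - 1*(-12) = 1 + 12 = 13)
A = 2 (A = (6*4 + 6*(-5)) - 1*(-8) = (24 - 30) + 8 = -6 + 8 = 2)
A - 81*(49 - 21)/(31 + 22) = 2 - 81*(49 - 21)/(31 + 22) = 2 - 2268/53 = -2162/53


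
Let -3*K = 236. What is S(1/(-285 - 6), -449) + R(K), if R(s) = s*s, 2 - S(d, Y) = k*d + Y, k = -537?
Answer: 5794624/873 ≈ 6637.6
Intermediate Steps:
K = -236/3 (K = -⅓*236 = -236/3 ≈ -78.667)
S(d, Y) = 2 - Y + 537*d (S(d, Y) = 2 - (-537*d + Y) = 2 - (Y - 537*d) = 2 + (-Y + 537*d) = 2 - Y + 537*d)
R(s) = s²
S(1/(-285 - 6), -449) + R(K) = (2 - 1*(-449) + 537/(-285 - 6)) + (-236/3)² = (2 + 449 + 537/(-291)) + 55696/9 = (2 + 449 + 537*(-1/291)) + 55696/9 = (2 + 449 - 179/97) + 55696/9 = 43568/97 + 55696/9 = 5794624/873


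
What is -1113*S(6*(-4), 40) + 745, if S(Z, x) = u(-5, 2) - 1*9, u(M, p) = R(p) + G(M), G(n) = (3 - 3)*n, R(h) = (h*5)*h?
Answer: -11498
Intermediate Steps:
R(h) = 5*h² (R(h) = (5*h)*h = 5*h²)
G(n) = 0 (G(n) = 0*n = 0)
u(M, p) = 5*p² (u(M, p) = 5*p² + 0 = 5*p²)
S(Z, x) = 11 (S(Z, x) = 5*2² - 1*9 = 5*4 - 9 = 20 - 9 = 11)
-1113*S(6*(-4), 40) + 745 = -1113*11 + 745 = -12243 + 745 = -11498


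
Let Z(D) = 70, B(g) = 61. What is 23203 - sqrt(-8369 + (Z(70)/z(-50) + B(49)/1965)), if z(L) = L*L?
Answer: 23203 - I*sqrt(3231436404570)/19650 ≈ 23203.0 - 91.482*I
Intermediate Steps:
z(L) = L**2
23203 - sqrt(-8369 + (Z(70)/z(-50) + B(49)/1965)) = 23203 - sqrt(-8369 + (70/((-50)**2) + 61/1965)) = 23203 - sqrt(-8369 + (70/2500 + 61*(1/1965))) = 23203 - sqrt(-8369 + (70*(1/2500) + 61/1965)) = 23203 - sqrt(-8369 + (7/250 + 61/1965)) = 23203 - sqrt(-8369 + 5801/98250) = 23203 - sqrt(-822248449/98250) = 23203 - I*sqrt(3231436404570)/19650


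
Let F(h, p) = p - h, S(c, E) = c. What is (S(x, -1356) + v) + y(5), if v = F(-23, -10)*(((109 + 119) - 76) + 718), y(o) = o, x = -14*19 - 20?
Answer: 11029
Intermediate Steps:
x = -286 (x = -266 - 20 = -286)
v = 11310 (v = (-10 - 1*(-23))*(((109 + 119) - 76) + 718) = (-10 + 23)*((228 - 76) + 718) = 13*(152 + 718) = 13*870 = 11310)
(S(x, -1356) + v) + y(5) = (-286 + 11310) + 5 = 11024 + 5 = 11029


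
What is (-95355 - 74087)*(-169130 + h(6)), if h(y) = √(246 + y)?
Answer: 28657725460 - 1016652*√7 ≈ 2.8655e+10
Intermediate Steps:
(-95355 - 74087)*(-169130 + h(6)) = (-95355 - 74087)*(-169130 + √(246 + 6)) = -169442*(-169130 + √252) = -169442*(-169130 + 6*√7) = 28657725460 - 1016652*√7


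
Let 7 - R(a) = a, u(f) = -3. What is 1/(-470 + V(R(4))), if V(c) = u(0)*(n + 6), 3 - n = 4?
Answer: -1/485 ≈ -0.0020619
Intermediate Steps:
n = -1 (n = 3 - 1*4 = 3 - 4 = -1)
R(a) = 7 - a
V(c) = -15 (V(c) = -3*(-1 + 6) = -3*5 = -15)
1/(-470 + V(R(4))) = 1/(-470 - 15) = 1/(-485) = -1/485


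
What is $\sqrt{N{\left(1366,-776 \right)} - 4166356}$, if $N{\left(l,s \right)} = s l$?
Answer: $6 i \sqrt{145177} \approx 2286.1 i$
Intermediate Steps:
$N{\left(l,s \right)} = l s$
$\sqrt{N{\left(1366,-776 \right)} - 4166356} = \sqrt{1366 \left(-776\right) - 4166356} = \sqrt{-1060016 - 4166356} = \sqrt{-5226372} = 6 i \sqrt{145177}$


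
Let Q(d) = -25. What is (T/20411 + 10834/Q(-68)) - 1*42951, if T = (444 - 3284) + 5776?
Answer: -22137880899/510275 ≈ -43384.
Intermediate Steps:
T = 2936 (T = -2840 + 5776 = 2936)
(T/20411 + 10834/Q(-68)) - 1*42951 = (2936/20411 + 10834/(-25)) - 1*42951 = (2936*(1/20411) + 10834*(-1/25)) - 42951 = (2936/20411 - 10834/25) - 42951 = -221059374/510275 - 42951 = -22137880899/510275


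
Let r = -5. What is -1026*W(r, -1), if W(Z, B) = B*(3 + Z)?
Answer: -2052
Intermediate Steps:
-1026*W(r, -1) = -(-1026)*(3 - 5) = -(-1026)*(-2) = -1026*2 = -2052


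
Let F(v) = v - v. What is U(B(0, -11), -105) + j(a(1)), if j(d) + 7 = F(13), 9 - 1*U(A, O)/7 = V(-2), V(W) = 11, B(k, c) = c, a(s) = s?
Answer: -21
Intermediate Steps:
U(A, O) = -14 (U(A, O) = 63 - 7*11 = 63 - 77 = -14)
F(v) = 0
j(d) = -7 (j(d) = -7 + 0 = -7)
U(B(0, -11), -105) + j(a(1)) = -14 - 7 = -21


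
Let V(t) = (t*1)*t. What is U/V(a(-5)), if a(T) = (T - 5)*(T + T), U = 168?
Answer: 21/1250 ≈ 0.016800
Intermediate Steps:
a(T) = 2*T*(-5 + T) (a(T) = (-5 + T)*(2*T) = 2*T*(-5 + T))
V(t) = t² (V(t) = t*t = t²)
U/V(a(-5)) = 168/((2*(-5)*(-5 - 5))²) = 168/((2*(-5)*(-10))²) = 168/(100²) = 168/10000 = 168*(1/10000) = 21/1250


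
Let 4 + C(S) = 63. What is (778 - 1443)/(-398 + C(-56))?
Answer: 665/339 ≈ 1.9617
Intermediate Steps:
C(S) = 59 (C(S) = -4 + 63 = 59)
(778 - 1443)/(-398 + C(-56)) = (778 - 1443)/(-398 + 59) = -665/(-339) = -665*(-1/339) = 665/339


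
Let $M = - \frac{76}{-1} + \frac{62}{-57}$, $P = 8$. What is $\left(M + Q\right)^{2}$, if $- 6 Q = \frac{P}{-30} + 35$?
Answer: $\frac{13971476401}{2924100} \approx 4778.0$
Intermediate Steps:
$M = \frac{4270}{57}$ ($M = \left(-76\right) \left(-1\right) + 62 \left(- \frac{1}{57}\right) = 76 - \frac{62}{57} = \frac{4270}{57} \approx 74.912$)
$Q = - \frac{521}{90}$ ($Q = - \frac{\frac{8}{-30} + 35}{6} = - \frac{8 \left(- \frac{1}{30}\right) + 35}{6} = - \frac{- \frac{4}{15} + 35}{6} = \left(- \frac{1}{6}\right) \frac{521}{15} = - \frac{521}{90} \approx -5.7889$)
$\left(M + Q\right)^{2} = \left(\frac{4270}{57} - \frac{521}{90}\right)^{2} = \left(\frac{118201}{1710}\right)^{2} = \frac{13971476401}{2924100}$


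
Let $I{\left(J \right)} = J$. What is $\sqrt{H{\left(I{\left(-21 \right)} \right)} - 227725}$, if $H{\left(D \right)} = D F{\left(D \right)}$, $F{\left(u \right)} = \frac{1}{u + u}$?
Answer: $\frac{i \sqrt{910898}}{2} \approx 477.21 i$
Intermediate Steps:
$F{\left(u \right)} = \frac{1}{2 u}$
$H{\left(D \right)} = \frac{1}{2}$ ($H{\left(D \right)} = D \frac{1}{2 D} = \frac{1}{2}$)
$\sqrt{H{\left(I{\left(-21 \right)} \right)} - 227725} = \sqrt{\frac{1}{2} - 227725} = \sqrt{- \frac{455449}{2}} = \frac{i \sqrt{910898}}{2}$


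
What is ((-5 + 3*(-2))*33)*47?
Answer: -17061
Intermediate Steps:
((-5 + 3*(-2))*33)*47 = ((-5 - 6)*33)*47 = -11*33*47 = -363*47 = -17061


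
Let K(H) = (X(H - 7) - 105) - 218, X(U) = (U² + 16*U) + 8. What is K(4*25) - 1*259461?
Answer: -249639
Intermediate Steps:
X(U) = 8 + U² + 16*U
K(H) = -427 + (-7 + H)² + 16*H (K(H) = ((8 + (H - 7)² + 16*(H - 7)) - 105) - 218 = ((8 + (-7 + H)² + 16*(-7 + H)) - 105) - 218 = ((8 + (-7 + H)² + (-112 + 16*H)) - 105) - 218 = ((-104 + (-7 + H)² + 16*H) - 105) - 218 = (-209 + (-7 + H)² + 16*H) - 218 = -427 + (-7 + H)² + 16*H)
K(4*25) - 1*259461 = (-378 + (4*25)² + 2*(4*25)) - 1*259461 = (-378 + 100² + 2*100) - 259461 = (-378 + 10000 + 200) - 259461 = 9822 - 259461 = -249639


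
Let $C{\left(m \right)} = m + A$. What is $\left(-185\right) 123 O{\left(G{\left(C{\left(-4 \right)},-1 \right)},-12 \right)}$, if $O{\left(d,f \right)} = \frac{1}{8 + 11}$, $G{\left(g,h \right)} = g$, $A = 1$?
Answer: $- \frac{22755}{19} \approx -1197.6$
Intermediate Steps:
$C{\left(m \right)} = 1 + m$ ($C{\left(m \right)} = m + 1 = 1 + m$)
$O{\left(d,f \right)} = \frac{1}{19}$
$\left(-185\right) 123 O{\left(G{\left(C{\left(-4 \right)},-1 \right)},-12 \right)} = \left(-185\right) 123 \cdot \frac{1}{19} = \left(-22755\right) \frac{1}{19} = - \frac{22755}{19}$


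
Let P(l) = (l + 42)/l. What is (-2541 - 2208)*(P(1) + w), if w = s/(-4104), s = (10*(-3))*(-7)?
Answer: -46503791/228 ≈ -2.0396e+5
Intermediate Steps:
s = 210 (s = -30*(-7) = 210)
w = -35/684 (w = 210/(-4104) = 210*(-1/4104) = -35/684 ≈ -0.051170)
P(l) = (42 + l)/l
(-2541 - 2208)*(P(1) + w) = (-2541 - 2208)*((42 + 1)/1 - 35/684) = -4749*(1*43 - 35/684) = -4749*(43 - 35/684) = -4749*29377/684 = -46503791/228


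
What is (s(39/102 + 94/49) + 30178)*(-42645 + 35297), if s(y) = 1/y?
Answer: -849972111120/3833 ≈ -2.2175e+8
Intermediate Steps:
(s(39/102 + 94/49) + 30178)*(-42645 + 35297) = (1/(39/102 + 94/49) + 30178)*(-42645 + 35297) = (1/(39*(1/102) + 94*(1/49)) + 30178)*(-7348) = (1/(13/34 + 94/49) + 30178)*(-7348) = (1/(3833/1666) + 30178)*(-7348) = (1666/3833 + 30178)*(-7348) = (115673940/3833)*(-7348) = -849972111120/3833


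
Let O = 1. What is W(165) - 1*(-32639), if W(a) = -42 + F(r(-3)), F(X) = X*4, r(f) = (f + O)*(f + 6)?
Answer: 32573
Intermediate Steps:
r(f) = (1 + f)*(6 + f) (r(f) = (f + 1)*(f + 6) = (1 + f)*(6 + f))
F(X) = 4*X
W(a) = -66 (W(a) = -42 + 4*(6 + (-3)**2 + 7*(-3)) = -42 + 4*(6 + 9 - 21) = -42 + 4*(-6) = -42 - 24 = -66)
W(165) - 1*(-32639) = -66 - 1*(-32639) = -66 + 32639 = 32573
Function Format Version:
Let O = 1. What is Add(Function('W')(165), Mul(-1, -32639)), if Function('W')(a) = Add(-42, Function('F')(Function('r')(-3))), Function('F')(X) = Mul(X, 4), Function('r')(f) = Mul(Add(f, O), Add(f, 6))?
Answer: 32573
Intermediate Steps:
Function('r')(f) = Mul(Add(1, f), Add(6, f)) (Function('r')(f) = Mul(Add(f, 1), Add(f, 6)) = Mul(Add(1, f), Add(6, f)))
Function('F')(X) = Mul(4, X)
Function('W')(a) = -66 (Function('W')(a) = Add(-42, Mul(4, Add(6, Pow(-3, 2), Mul(7, -3)))) = Add(-42, Mul(4, Add(6, 9, -21))) = Add(-42, Mul(4, -6)) = Add(-42, -24) = -66)
Add(Function('W')(165), Mul(-1, -32639)) = Add(-66, Mul(-1, -32639)) = Add(-66, 32639) = 32573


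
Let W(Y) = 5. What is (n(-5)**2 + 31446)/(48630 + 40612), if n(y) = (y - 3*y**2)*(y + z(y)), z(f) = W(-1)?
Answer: 15723/44621 ≈ 0.35237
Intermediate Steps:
z(f) = 5
n(y) = (5 + y)*(y - 3*y**2) (n(y) = (y - 3*y**2)*(y + 5) = (y - 3*y**2)*(5 + y) = (5 + y)*(y - 3*y**2))
(n(-5)**2 + 31446)/(48630 + 40612) = ((-5*(5 - 14*(-5) - 3*(-5)**2))**2 + 31446)/(48630 + 40612) = ((-5*(5 + 70 - 3*25))**2 + 31446)/89242 = ((-5*(5 + 70 - 75))**2 + 31446)*(1/89242) = ((-5*0)**2 + 31446)*(1/89242) = (0**2 + 31446)*(1/89242) = (0 + 31446)*(1/89242) = 31446*(1/89242) = 15723/44621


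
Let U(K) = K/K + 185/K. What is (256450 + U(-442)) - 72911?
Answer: 81124495/442 ≈ 1.8354e+5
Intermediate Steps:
U(K) = 1 + 185/K
(256450 + U(-442)) - 72911 = (256450 + (185 - 442)/(-442)) - 72911 = (256450 - 1/442*(-257)) - 72911 = (256450 + 257/442) - 72911 = 113351157/442 - 72911 = 81124495/442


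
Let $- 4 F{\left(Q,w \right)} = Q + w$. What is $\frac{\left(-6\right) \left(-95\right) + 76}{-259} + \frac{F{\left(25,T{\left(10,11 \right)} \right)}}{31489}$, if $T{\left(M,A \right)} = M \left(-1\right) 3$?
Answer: $- \frac{81366281}{32622604} \approx -2.4942$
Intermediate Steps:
$T{\left(M,A \right)} = - 3 M$ ($T{\left(M,A \right)} = - M 3 = - 3 M$)
$F{\left(Q,w \right)} = - \frac{Q}{4} - \frac{w}{4}$ ($F{\left(Q,w \right)} = - \frac{Q + w}{4} = - \frac{Q}{4} - \frac{w}{4}$)
$\frac{\left(-6\right) \left(-95\right) + 76}{-259} + \frac{F{\left(25,T{\left(10,11 \right)} \right)}}{31489} = \frac{\left(-6\right) \left(-95\right) + 76}{-259} + \frac{\left(- \frac{1}{4}\right) 25 - \frac{\left(-3\right) 10}{4}}{31489} = \left(570 + 76\right) \left(- \frac{1}{259}\right) + \left(- \frac{25}{4} - - \frac{15}{2}\right) \frac{1}{31489} = 646 \left(- \frac{1}{259}\right) + \left(- \frac{25}{4} + \frac{15}{2}\right) \frac{1}{31489} = - \frac{646}{259} + \frac{5}{4} \cdot \frac{1}{31489} = - \frac{646}{259} + \frac{5}{125956} = - \frac{81366281}{32622604}$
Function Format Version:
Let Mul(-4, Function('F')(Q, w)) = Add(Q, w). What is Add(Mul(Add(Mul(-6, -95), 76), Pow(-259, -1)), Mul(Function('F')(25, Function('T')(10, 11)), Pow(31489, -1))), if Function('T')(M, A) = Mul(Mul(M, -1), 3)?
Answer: Rational(-81366281, 32622604) ≈ -2.4942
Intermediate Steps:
Function('T')(M, A) = Mul(-3, M) (Function('T')(M, A) = Mul(Mul(-1, M), 3) = Mul(-3, M))
Function('F')(Q, w) = Add(Mul(Rational(-1, 4), Q), Mul(Rational(-1, 4), w)) (Function('F')(Q, w) = Mul(Rational(-1, 4), Add(Q, w)) = Add(Mul(Rational(-1, 4), Q), Mul(Rational(-1, 4), w)))
Add(Mul(Add(Mul(-6, -95), 76), Pow(-259, -1)), Mul(Function('F')(25, Function('T')(10, 11)), Pow(31489, -1))) = Add(Mul(Add(Mul(-6, -95), 76), Pow(-259, -1)), Mul(Add(Mul(Rational(-1, 4), 25), Mul(Rational(-1, 4), Mul(-3, 10))), Pow(31489, -1))) = Add(Mul(Add(570, 76), Rational(-1, 259)), Mul(Add(Rational(-25, 4), Mul(Rational(-1, 4), -30)), Rational(1, 31489))) = Add(Mul(646, Rational(-1, 259)), Mul(Add(Rational(-25, 4), Rational(15, 2)), Rational(1, 31489))) = Add(Rational(-646, 259), Mul(Rational(5, 4), Rational(1, 31489))) = Add(Rational(-646, 259), Rational(5, 125956)) = Rational(-81366281, 32622604)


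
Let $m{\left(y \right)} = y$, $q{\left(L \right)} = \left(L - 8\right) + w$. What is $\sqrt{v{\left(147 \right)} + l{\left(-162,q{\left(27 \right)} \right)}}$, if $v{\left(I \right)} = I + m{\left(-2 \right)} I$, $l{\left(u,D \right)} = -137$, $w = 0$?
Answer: $2 i \sqrt{71} \approx 16.852 i$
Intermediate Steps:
$q{\left(L \right)} = -8 + L$ ($q{\left(L \right)} = \left(L - 8\right) + 0 = \left(-8 + L\right) + 0 = -8 + L$)
$v{\left(I \right)} = - I$ ($v{\left(I \right)} = I - 2 I = - I$)
$\sqrt{v{\left(147 \right)} + l{\left(-162,q{\left(27 \right)} \right)}} = \sqrt{\left(-1\right) 147 - 137} = \sqrt{-147 - 137} = \sqrt{-284} = 2 i \sqrt{71}$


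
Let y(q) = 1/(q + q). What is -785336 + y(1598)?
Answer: -2509933855/3196 ≈ -7.8534e+5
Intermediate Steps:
y(q) = 1/(2*q)
-785336 + y(1598) = -785336 + (1/2)/1598 = -785336 + (1/2)*(1/1598) = -785336 + 1/3196 = -2509933855/3196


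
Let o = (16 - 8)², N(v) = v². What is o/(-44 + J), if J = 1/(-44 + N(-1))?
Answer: -2752/1893 ≈ -1.4538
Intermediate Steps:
J = -1/43 (J = 1/(-44 + (-1)²) = 1/(-44 + 1) = 1/(-43) = -1/43 ≈ -0.023256)
o = 64 (o = 8² = 64)
o/(-44 + J) = 64/(-44 - 1/43) = 64/(-1893/43) = 64*(-43/1893) = -2752/1893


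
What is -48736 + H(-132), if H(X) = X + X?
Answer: -49000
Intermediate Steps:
H(X) = 2*X
-48736 + H(-132) = -48736 + 2*(-132) = -48736 - 264 = -49000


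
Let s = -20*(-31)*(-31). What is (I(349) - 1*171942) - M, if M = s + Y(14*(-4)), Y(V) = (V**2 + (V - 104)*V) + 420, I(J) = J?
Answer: -164889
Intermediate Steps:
s = -19220 (s = 620*(-31) = -19220)
Y(V) = 420 + V**2 + V*(-104 + V) (Y(V) = (V**2 + (-104 + V)*V) + 420 = (V**2 + V*(-104 + V)) + 420 = 420 + V**2 + V*(-104 + V))
M = -6704 (M = -19220 + (420 - 1456*(-4) + 2*(14*(-4))**2) = -19220 + (420 - 104*(-56) + 2*(-56)**2) = -19220 + (420 + 5824 + 2*3136) = -19220 + (420 + 5824 + 6272) = -19220 + 12516 = -6704)
(I(349) - 1*171942) - M = (349 - 1*171942) - 1*(-6704) = (349 - 171942) + 6704 = -171593 + 6704 = -164889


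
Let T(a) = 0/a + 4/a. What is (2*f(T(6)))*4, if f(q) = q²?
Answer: 32/9 ≈ 3.5556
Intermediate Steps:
T(a) = 4/a (T(a) = 0 + 4/a = 4/a)
(2*f(T(6)))*4 = (2*(4/6)²)*4 = (2*(4*(⅙))²)*4 = (2*(⅔)²)*4 = (2*(4/9))*4 = (8/9)*4 = 32/9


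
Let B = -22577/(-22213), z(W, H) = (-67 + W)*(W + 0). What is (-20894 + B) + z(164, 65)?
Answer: -110731441/22213 ≈ -4985.0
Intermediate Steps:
z(W, H) = W*(-67 + W) (z(W, H) = (-67 + W)*W = W*(-67 + W))
B = 22577/22213 (B = -22577*(-1)/22213 = -1*(-22577/22213) = 22577/22213 ≈ 1.0164)
(-20894 + B) + z(164, 65) = (-20894 + 22577/22213) + 164*(-67 + 164) = -464095845/22213 + 164*97 = -464095845/22213 + 15908 = -110731441/22213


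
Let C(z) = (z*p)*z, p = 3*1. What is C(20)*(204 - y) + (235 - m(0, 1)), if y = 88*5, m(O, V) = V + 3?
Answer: -282969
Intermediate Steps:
p = 3
m(O, V) = 3 + V
C(z) = 3*z² (C(z) = (z*3)*z = (3*z)*z = 3*z²)
y = 440
C(20)*(204 - y) + (235 - m(0, 1)) = (3*20²)*(204 - 1*440) + (235 - (3 + 1)) = (3*400)*(204 - 440) + (235 - 1*4) = 1200*(-236) + (235 - 4) = -283200 + 231 = -282969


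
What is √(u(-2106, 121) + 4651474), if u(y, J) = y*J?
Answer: 2*√1099162 ≈ 2096.8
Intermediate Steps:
u(y, J) = J*y
√(u(-2106, 121) + 4651474) = √(121*(-2106) + 4651474) = √(-254826 + 4651474) = √4396648 = 2*√1099162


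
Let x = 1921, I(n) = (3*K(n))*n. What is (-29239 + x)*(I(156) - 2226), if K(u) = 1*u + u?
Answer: -3928055220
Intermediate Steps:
K(u) = 2*u (K(u) = u + u = 2*u)
I(n) = 6*n² (I(n) = (3*(2*n))*n = (6*n)*n = 6*n²)
(-29239 + x)*(I(156) - 2226) = (-29239 + 1921)*(6*156² - 2226) = -27318*(6*24336 - 2226) = -27318*(146016 - 2226) = -27318*143790 = -3928055220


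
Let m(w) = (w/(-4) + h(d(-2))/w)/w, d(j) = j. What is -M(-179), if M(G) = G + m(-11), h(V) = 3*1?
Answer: 86745/484 ≈ 179.23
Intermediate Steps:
h(V) = 3
m(w) = (3/w - w/4)/w (m(w) = (w/(-4) + 3/w)/w = (w*(-¼) + 3/w)/w = (-w/4 + 3/w)/w = (3/w - w/4)/w)
M(G) = -109/484 + G (M(G) = G + (-¼ + 3/(-11)²) = G + (-¼ + 3*(1/121)) = G + (-¼ + 3/121) = G - 109/484 = -109/484 + G)
-M(-179) = -(-109/484 - 179) = -1*(-86745/484) = 86745/484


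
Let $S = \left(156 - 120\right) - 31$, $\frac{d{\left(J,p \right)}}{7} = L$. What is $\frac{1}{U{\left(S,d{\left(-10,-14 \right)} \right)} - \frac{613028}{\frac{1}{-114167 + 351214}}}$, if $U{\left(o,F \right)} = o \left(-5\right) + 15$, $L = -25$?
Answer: $- \frac{1}{145316448326} \approx -6.8815 \cdot 10^{-12}$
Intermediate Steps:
$d{\left(J,p \right)} = -175$ ($d{\left(J,p \right)} = 7 \left(-25\right) = -175$)
$S = 5$ ($S = 36 - 31 = 5$)
$U{\left(o,F \right)} = 15 - 5 o$ ($U{\left(o,F \right)} = - 5 o + 15 = 15 - 5 o$)
$\frac{1}{U{\left(S,d{\left(-10,-14 \right)} \right)} - \frac{613028}{\frac{1}{-114167 + 351214}}} = \frac{1}{\left(15 - 25\right) - \frac{613028}{\frac{1}{-114167 + 351214}}} = \frac{1}{\left(15 - 25\right) - \frac{613028}{\frac{1}{237047}}} = \frac{1}{-10 - 613028 \frac{1}{\frac{1}{237047}}} = \frac{1}{-10 - 145316448316} = \frac{1}{-145316448326} = - \frac{1}{145316448326}$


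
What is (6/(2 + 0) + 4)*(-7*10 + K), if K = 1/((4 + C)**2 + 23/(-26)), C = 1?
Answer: -307048/627 ≈ -489.71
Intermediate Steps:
K = 26/627 (K = 1/((4 + 1)**2 + 23/(-26)) = 1/(5**2 + 23*(-1/26)) = 1/(25 - 23/26) = 1/(627/26) = 26/627 ≈ 0.041467)
(6/(2 + 0) + 4)*(-7*10 + K) = (6/(2 + 0) + 4)*(-7*10 + 26/627) = (6/2 + 4)*(-70 + 26/627) = (6*(1/2) + 4)*(-43864/627) = (3 + 4)*(-43864/627) = 7*(-43864/627) = -307048/627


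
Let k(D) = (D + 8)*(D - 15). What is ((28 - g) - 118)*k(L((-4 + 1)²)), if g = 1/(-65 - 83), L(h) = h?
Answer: 679269/74 ≈ 9179.3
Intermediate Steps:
g = -1/148 (g = 1/(-148) = -1/148 ≈ -0.0067568)
k(D) = (-15 + D)*(8 + D) (k(D) = (8 + D)*(-15 + D) = (-15 + D)*(8 + D))
((28 - g) - 118)*k(L((-4 + 1)²)) = ((28 - 1*(-1/148)) - 118)*(-120 + ((-4 + 1)²)² - 7*(-4 + 1)²) = ((28 + 1/148) - 118)*(-120 + ((-3)²)² - 7*(-3)²) = (4145/148 - 118)*(-120 + 9² - 7*9) = -13319*(-120 + 81 - 63)/148 = -13319/148*(-102) = 679269/74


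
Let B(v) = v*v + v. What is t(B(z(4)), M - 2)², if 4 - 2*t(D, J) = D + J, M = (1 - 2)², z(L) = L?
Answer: 225/4 ≈ 56.250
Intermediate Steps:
B(v) = v + v² (B(v) = v² + v = v + v²)
M = 1 (M = (-1)² = 1)
t(D, J) = 2 - D/2 - J/2 (t(D, J) = 2 - (D + J)/2 = 2 + (-D/2 - J/2) = 2 - D/2 - J/2)
t(B(z(4)), M - 2)² = (2 - 2*(1 + 4) - (1 - 2)/2)² = (2 - 2*5 - ½*(-1))² = (2 - ½*20 + ½)² = (2 - 10 + ½)² = (-15/2)² = 225/4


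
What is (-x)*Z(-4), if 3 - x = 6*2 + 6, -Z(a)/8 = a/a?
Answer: -120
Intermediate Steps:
Z(a) = -8 (Z(a) = -8*a/a = -8*1 = -8)
x = -15 (x = 3 - (6*2 + 6) = 3 - (12 + 6) = 3 - 1*18 = 3 - 18 = -15)
(-x)*Z(-4) = -1*(-15)*(-8) = 15*(-8) = -120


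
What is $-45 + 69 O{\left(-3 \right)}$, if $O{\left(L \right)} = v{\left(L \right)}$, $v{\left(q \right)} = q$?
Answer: $-252$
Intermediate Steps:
$O{\left(L \right)} = L$
$-45 + 69 O{\left(-3 \right)} = -45 + 69 \left(-3\right) = -45 - 207 = -252$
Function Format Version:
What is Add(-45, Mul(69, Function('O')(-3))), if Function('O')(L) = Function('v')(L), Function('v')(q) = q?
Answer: -252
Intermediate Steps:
Function('O')(L) = L
Add(-45, Mul(69, Function('O')(-3))) = Add(-45, Mul(69, -3)) = Add(-45, -207) = -252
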